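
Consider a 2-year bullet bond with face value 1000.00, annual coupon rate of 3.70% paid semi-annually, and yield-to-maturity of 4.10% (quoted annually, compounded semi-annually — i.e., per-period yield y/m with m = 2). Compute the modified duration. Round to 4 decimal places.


Answer: Modified duration = 1.9068

Derivation:
Coupon per period c = face * coupon_rate / m = 18.500000
Periods per year m = 2; per-period yield y/m = 0.020500
Number of cashflows N = 4
Cashflows (t years, CF_t, discount factor 1/(1+y/m)^(m*t), PV):
  t = 0.5000: CF_t = 18.500000, DF = 0.979912, PV = 18.128368
  t = 1.0000: CF_t = 18.500000, DF = 0.960227, PV = 17.764202
  t = 1.5000: CF_t = 18.500000, DF = 0.940938, PV = 17.407352
  t = 2.0000: CF_t = 1018.500000, DF = 0.922036, PV = 939.093852
Price P = sum_t PV_t = 992.393774
First compute Macaulay numerator sum_t t * PV_t:
  t * PV_t at t = 0.5000: 9.064184
  t * PV_t at t = 1.0000: 17.764202
  t * PV_t at t = 1.5000: 26.111027
  t * PV_t at t = 2.0000: 1878.187703
Macaulay duration D = 1931.127117 / 992.393774 = 1.945928
Modified duration = D / (1 + y/m) = 1.945928 / (1 + 0.020500) = 1.906838


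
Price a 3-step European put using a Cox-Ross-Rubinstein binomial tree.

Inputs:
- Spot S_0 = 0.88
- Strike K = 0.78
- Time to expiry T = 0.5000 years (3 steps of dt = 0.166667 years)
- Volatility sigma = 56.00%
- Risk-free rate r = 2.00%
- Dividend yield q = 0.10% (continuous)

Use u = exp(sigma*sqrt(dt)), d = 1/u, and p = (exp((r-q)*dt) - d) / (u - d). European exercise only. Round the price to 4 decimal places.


Answer: Price = V(0,0) = 0.0878

Derivation:
dt = T/N = 0.166667
u = exp(sigma*sqrt(dt)) = 1.256863; d = 1/u = 0.795632
p = (exp((r-q)*dt) - d) / (u - d) = 0.449969
Discount per step: exp(-r*dt) = 0.996672
Stock lattice S(k, i) with i counting down-moves:
  k=0: S(0,0) = 0.8800
  k=1: S(1,0) = 1.1060; S(1,1) = 0.7002
  k=2: S(2,0) = 1.3901; S(2,1) = 0.8800; S(2,2) = 0.5571
  k=3: S(3,0) = 1.7472; S(3,1) = 1.1060; S(3,2) = 0.7002; S(3,3) = 0.4432
Terminal payoffs V(N, i) = max(K - S_T, 0):
  V(3,0) = 0.000000; V(3,1) = 0.000000; V(3,2) = 0.079844; V(3,3) = 0.336781
Backward induction: V(k, i) = exp(-r*dt) * [p * V(k+1, i) + (1-p) * V(k+1, i+1)].
  V(2,0) = exp(-r*dt) * [p*0.000000 + (1-p)*0.000000] = 0.000000
  V(2,1) = exp(-r*dt) * [p*0.000000 + (1-p)*0.079844] = 0.043771
  V(2,2) = exp(-r*dt) * [p*0.079844 + (1-p)*0.336781] = 0.220431
  V(1,0) = exp(-r*dt) * [p*0.000000 + (1-p)*0.043771] = 0.023995
  V(1,1) = exp(-r*dt) * [p*0.043771 + (1-p)*0.220431] = 0.140470
  V(0,0) = exp(-r*dt) * [p*0.023995 + (1-p)*0.140470] = 0.087767


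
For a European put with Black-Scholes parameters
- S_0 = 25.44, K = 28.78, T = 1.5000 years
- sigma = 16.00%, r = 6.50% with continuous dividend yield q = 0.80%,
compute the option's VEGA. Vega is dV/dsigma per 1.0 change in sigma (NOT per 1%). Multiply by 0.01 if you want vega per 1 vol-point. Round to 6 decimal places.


Answer: Vega = 12.226234

Derivation:
d1 = -0.0952135187; d2 = -0.2911726981
phi(d1) = 0.3971380442; exp(-qT) = 0.9880717129; exp(-rT) = 0.9071023416
Vega = S * exp(-qT) * phi(d1) * sqrt(T) = 25.4400 * 0.9880717129 * 0.3971380442 * 1.2247448714 = 12.226234


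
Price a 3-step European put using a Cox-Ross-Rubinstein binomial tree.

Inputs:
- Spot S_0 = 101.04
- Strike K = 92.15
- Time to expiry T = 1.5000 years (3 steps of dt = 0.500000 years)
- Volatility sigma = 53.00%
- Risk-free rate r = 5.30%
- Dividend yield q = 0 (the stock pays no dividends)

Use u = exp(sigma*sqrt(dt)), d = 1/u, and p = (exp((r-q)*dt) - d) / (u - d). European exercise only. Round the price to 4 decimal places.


dt = T/N = 0.500000
u = exp(sigma*sqrt(dt)) = 1.454652; d = 1/u = 0.687450
p = (exp((r-q)*dt) - d) / (u - d) = 0.442393
Discount per step: exp(-r*dt) = 0.973848
Stock lattice S(k, i) with i counting down-moves:
  k=0: S(0,0) = 101.0400
  k=1: S(1,0) = 146.9780; S(1,1) = 69.4599
  k=2: S(2,0) = 213.8019; S(2,1) = 101.0400; S(2,2) = 47.7502
  k=3: S(3,0) = 311.0073; S(3,1) = 146.9780; S(3,2) = 69.4599; S(3,3) = 32.8259
Terminal payoffs V(N, i) = max(K - S_T, 0):
  V(3,0) = 0.000000; V(3,1) = 0.000000; V(3,2) = 22.690081; V(3,3) = 59.324137
Backward induction: V(k, i) = exp(-r*dt) * [p * V(k+1, i) + (1-p) * V(k+1, i+1)].
  V(2,0) = exp(-r*dt) * [p*0.000000 + (1-p)*0.000000] = 0.000000
  V(2,1) = exp(-r*dt) * [p*0.000000 + (1-p)*22.690081] = 12.321279
  V(2,2) = exp(-r*dt) * [p*22.690081 + (1-p)*59.324137] = 41.989896
  V(1,0) = exp(-r*dt) * [p*0.000000 + (1-p)*12.321279] = 6.690761
  V(1,1) = exp(-r*dt) * [p*12.321279 + (1-p)*41.989896] = 28.109851
  V(0,0) = exp(-r*dt) * [p*6.690761 + (1-p)*28.109851] = 18.146884

Answer: Price = V(0,0) = 18.1469


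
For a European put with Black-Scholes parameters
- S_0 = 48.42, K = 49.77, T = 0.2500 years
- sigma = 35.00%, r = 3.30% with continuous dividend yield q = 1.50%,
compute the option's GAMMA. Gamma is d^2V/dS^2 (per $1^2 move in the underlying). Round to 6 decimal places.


Answer: Gamma = 0.046860

Derivation:
d1 = -0.0439253792; d2 = -0.2189253792
phi(d1) = 0.3985575986; exp(-qT) = 0.9962570225; exp(-rT) = 0.9917839379
Gamma = exp(-qT) * phi(d1) / (S * sigma * sqrt(T)) = 0.9962570225 * 0.3985575986 / (48.4200 * 0.3500 * 0.5000000000) = 0.046860


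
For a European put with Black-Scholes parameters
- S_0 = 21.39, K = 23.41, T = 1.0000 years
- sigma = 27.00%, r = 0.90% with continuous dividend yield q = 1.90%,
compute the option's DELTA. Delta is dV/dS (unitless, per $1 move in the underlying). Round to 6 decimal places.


d1 = -0.2362583645; d2 = -0.5062583645
phi(d1) = 0.3879621326; exp(-qT) = 0.9811793622; exp(-rT) = 0.9910403788
N(-d1) = 0.5933839036
Delta = -exp(-qT) * N(-d1) = -0.9811793622 * 0.5933839036 = -0.582216

Answer: Delta = -0.582216


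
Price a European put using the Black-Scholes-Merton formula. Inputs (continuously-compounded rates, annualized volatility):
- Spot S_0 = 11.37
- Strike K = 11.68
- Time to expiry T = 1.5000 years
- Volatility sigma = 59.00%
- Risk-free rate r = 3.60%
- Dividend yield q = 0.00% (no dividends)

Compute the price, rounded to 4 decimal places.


Answer: Price = 3.0150

Derivation:
d1 = (ln(S/K) + (r - q + 0.5*sigma^2) * T) / (sigma * sqrt(T)) = 0.39880368
d2 = d1 - sigma * sqrt(T) = -0.32379579
exp(-rT) = 0.94743211; exp(-qT) = 1.00000000
P = K * exp(-rT) * N(-d2) - S_0 * exp(-qT) * N(-d1)
N(-d1) = 0.34501893; N(-d2) = 0.62695368
P = 11.6800 * 0.94743211 * 0.62695368 - 11.3700 * 1.00000000 * 0.34501893 = 3.0150


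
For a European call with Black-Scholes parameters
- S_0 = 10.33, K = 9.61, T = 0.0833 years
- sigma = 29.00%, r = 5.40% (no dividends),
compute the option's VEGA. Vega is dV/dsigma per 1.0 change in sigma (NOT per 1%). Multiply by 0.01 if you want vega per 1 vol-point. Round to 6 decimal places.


d1 = 0.9587806637; d2 = 0.8750816195
phi(d1) = 0.2519388918; exp(-qT) = 1.0000000000; exp(-rT) = 0.9955119017
Vega = S * exp(-qT) * phi(d1) * sqrt(T) = 10.3300 * 1.0000000000 * 0.2519388918 * 0.2886173938 = 0.751135

Answer: Vega = 0.751135


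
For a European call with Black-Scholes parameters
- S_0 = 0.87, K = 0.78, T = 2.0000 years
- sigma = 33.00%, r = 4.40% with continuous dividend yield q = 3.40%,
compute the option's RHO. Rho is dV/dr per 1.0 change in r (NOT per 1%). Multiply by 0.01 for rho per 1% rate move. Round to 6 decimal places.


d1 = 0.5101867392; d2 = 0.0434962636
phi(d1) = 0.3502585133; exp(-qT) = 0.9342604736; exp(-rT) = 0.9157608767
N(d2) = 0.5173470286
Rho = K*T*exp(-rT)*N(d2) = 0.7800 * 2.0000 * 0.9157608767 * 0.5173470286 = 0.739075

Answer: Rho = 0.739075


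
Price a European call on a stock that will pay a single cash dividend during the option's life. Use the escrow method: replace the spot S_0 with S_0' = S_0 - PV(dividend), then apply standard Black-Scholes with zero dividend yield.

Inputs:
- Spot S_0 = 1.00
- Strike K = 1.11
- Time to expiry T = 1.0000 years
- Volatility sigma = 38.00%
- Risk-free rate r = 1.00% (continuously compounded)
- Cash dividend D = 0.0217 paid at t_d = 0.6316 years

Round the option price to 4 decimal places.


PV(D) = D * exp(-r * t_d) = 0.0217 * 0.99370390 = 0.02156337
S_0' = S_0 - PV(D) = 1.0000 - 0.02156337 = 0.97843663
d1 = (ln(S_0'/K) + (r + sigma^2/2)*T) / (sigma*sqrt(T)) = -0.11568231
d2 = d1 - sigma*sqrt(T) = -0.49568231
exp(-rT) = 0.99004983
N(d1) = 0.45395216; N(d2) = 0.31005929
C = S_0' * N(d1) - K * exp(-rT) * N(d2) = 0.97843663 * 0.45395216 - 1.1100 * 0.99004983 * 0.31005929 = 0.1034

Answer: Price = 0.1034


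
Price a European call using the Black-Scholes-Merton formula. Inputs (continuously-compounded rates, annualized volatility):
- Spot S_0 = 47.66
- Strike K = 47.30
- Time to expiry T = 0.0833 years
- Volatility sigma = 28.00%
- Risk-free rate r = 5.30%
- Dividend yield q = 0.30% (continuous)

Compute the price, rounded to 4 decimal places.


d1 = (ln(S/K) + (r - q + 0.5*sigma^2) * T) / (sigma * sqrt(T)) = 0.18576912
d2 = d1 - sigma * sqrt(T) = 0.10495625
exp(-rT) = 0.99559483; exp(-qT) = 0.99975013
C = S_0 * exp(-qT) * N(d1) - K * exp(-rT) * N(d2)
N(d1) = 0.57368709; N(d2) = 0.54179474
C = 47.6600 * 0.99975013 * 0.57368709 - 47.3000 * 0.99559483 * 0.54179474 = 1.8211

Answer: Price = 1.8211


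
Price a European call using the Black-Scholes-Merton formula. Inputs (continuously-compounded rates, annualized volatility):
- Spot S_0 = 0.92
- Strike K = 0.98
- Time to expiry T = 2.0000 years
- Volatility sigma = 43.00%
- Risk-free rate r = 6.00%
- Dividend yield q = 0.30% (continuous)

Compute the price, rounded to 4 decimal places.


Answer: Price = 0.2365

Derivation:
d1 = (ln(S/K) + (r - q + 0.5*sigma^2) * T) / (sigma * sqrt(T)) = 0.38762788
d2 = d1 - sigma * sqrt(T) = -0.22048395
exp(-rT) = 0.88692044; exp(-qT) = 0.99401796
C = S_0 * exp(-qT) * N(d1) - K * exp(-rT) * N(d2)
N(d1) = 0.65085428; N(d2) = 0.41274713
C = 0.9200 * 0.99401796 * 0.65085428 - 0.9800 * 0.88692044 * 0.41274713 = 0.2365


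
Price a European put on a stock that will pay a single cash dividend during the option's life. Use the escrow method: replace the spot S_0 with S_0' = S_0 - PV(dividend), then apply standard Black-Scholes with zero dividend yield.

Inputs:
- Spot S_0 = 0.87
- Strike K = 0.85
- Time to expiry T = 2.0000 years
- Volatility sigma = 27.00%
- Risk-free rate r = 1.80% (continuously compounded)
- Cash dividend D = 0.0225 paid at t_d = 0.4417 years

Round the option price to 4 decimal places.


Answer: Price = 0.1129

Derivation:
PV(D) = D * exp(-r * t_d) = 0.0225 * 0.99208092 = 0.02232182
S_0' = S_0 - PV(D) = 0.8700 - 0.02232182 = 0.84767818
d1 = (ln(S_0'/K) + (r + sigma^2/2)*T) / (sigma*sqrt(T)) = 0.27803624
d2 = d1 - sigma*sqrt(T) = -0.10380142
exp(-rT) = 0.96464029
N(-d1) = 0.39049227; N(-d2) = 0.54133653
P = K * exp(-rT) * N(-d2) - S_0' * N(-d1) = 0.8500 * 0.96464029 * 0.54133653 - 0.84767818 * 0.39049227 = 0.1129


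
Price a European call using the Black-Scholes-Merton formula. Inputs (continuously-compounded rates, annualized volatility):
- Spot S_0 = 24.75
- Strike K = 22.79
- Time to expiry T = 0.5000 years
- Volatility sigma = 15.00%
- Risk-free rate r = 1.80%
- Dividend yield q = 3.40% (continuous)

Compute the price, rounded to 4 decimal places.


Answer: Price = 2.1005

Derivation:
d1 = (ln(S/K) + (r - q + 0.5*sigma^2) * T) / (sigma * sqrt(T)) = 0.75546012
d2 = d1 - sigma * sqrt(T) = 0.64939410
exp(-rT) = 0.99104038; exp(-qT) = 0.98314368
C = S_0 * exp(-qT) * N(d1) - K * exp(-rT) * N(d2)
N(d1) = 0.77501352; N(d2) = 0.74195816
C = 24.7500 * 0.98314368 * 0.77501352 - 22.7900 * 0.99104038 * 0.74195816 = 2.1005


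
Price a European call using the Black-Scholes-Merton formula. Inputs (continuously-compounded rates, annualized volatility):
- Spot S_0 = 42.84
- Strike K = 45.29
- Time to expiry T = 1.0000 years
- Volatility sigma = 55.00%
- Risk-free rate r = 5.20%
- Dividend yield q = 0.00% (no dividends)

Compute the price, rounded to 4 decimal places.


Answer: Price = 9.2222

Derivation:
d1 = (ln(S/K) + (r - q + 0.5*sigma^2) * T) / (sigma * sqrt(T)) = 0.26842907
d2 = d1 - sigma * sqrt(T) = -0.28157093
exp(-rT) = 0.94932887; exp(-qT) = 1.00000000
C = S_0 * exp(-qT) * N(d1) - K * exp(-rT) * N(d2)
N(d1) = 0.60581547; N(d2) = 0.38913627
C = 42.8400 * 1.00000000 * 0.60581547 - 45.2900 * 0.94932887 * 0.38913627 = 9.2222


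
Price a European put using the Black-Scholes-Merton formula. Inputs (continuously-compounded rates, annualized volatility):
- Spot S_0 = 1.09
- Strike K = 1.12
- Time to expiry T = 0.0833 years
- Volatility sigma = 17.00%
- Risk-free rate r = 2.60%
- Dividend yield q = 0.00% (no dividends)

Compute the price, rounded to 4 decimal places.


Answer: Price = 0.0381

Derivation:
d1 = (ln(S/K) + (r - q + 0.5*sigma^2) * T) / (sigma * sqrt(T)) = -0.48469428
d2 = d1 - sigma * sqrt(T) = -0.53375924
exp(-rT) = 0.99783654; exp(-qT) = 1.00000000
P = K * exp(-rT) * N(-d2) - S_0 * exp(-qT) * N(-d1)
N(-d1) = 0.68605339; N(-d2) = 0.70324594
P = 1.1200 * 0.99783654 * 0.70324594 - 1.0900 * 1.00000000 * 0.68605339 = 0.0381


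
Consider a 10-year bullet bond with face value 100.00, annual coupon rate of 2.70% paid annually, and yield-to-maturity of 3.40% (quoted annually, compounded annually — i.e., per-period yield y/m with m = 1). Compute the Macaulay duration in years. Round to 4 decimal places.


Answer: Macaulay duration = 8.8553 years

Derivation:
Coupon per period c = face * coupon_rate / m = 2.700000
Periods per year m = 1; per-period yield y/m = 0.034000
Number of cashflows N = 10
Cashflows (t years, CF_t, discount factor 1/(1+y/m)^(m*t), PV):
  t = 1.0000: CF_t = 2.700000, DF = 0.967118, PV = 2.611219
  t = 2.0000: CF_t = 2.700000, DF = 0.935317, PV = 2.525356
  t = 3.0000: CF_t = 2.700000, DF = 0.904562, PV = 2.442318
  t = 4.0000: CF_t = 2.700000, DF = 0.874818, PV = 2.362009
  t = 5.0000: CF_t = 2.700000, DF = 0.846052, PV = 2.284342
  t = 6.0000: CF_t = 2.700000, DF = 0.818233, PV = 2.209228
  t = 7.0000: CF_t = 2.700000, DF = 0.791327, PV = 2.136584
  t = 8.0000: CF_t = 2.700000, DF = 0.765307, PV = 2.066329
  t = 9.0000: CF_t = 2.700000, DF = 0.740142, PV = 1.998384
  t = 10.0000: CF_t = 102.700000, DF = 0.715805, PV = 73.513154
Price P = sum_t PV_t = 94.148923
Macaulay numerator sum_t t * PV_t:
  t * PV_t at t = 1.0000: 2.611219
  t * PV_t at t = 2.0000: 5.050713
  t * PV_t at t = 3.0000: 7.326953
  t * PV_t at t = 4.0000: 9.448037
  t * PV_t at t = 5.0000: 11.421709
  t * PV_t at t = 6.0000: 13.255368
  t * PV_t at t = 7.0000: 14.956089
  t * PV_t at t = 8.0000: 16.530631
  t * PV_t at t = 9.0000: 17.985455
  t * PV_t at t = 10.0000: 735.131540
Macaulay duration D = (sum_t t * PV_t) / P = 833.717713 / 94.148923 = 8.855308


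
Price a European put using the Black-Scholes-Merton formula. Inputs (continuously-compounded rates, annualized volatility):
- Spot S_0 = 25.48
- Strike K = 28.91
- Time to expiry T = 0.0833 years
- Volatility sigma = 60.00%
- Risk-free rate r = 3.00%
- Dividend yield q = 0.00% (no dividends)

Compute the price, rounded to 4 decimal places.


d1 = (ln(S/K) + (r - q + 0.5*sigma^2) * T) / (sigma * sqrt(T)) = -0.62828695
d2 = d1 - sigma * sqrt(T) = -0.80145739
exp(-rT) = 0.99750412; exp(-qT) = 1.00000000
P = K * exp(-rT) * N(-d2) - S_0 * exp(-qT) * N(-d1)
N(-d1) = 0.73509201; N(-d2) = 0.78856655
P = 28.9100 * 0.99750412 * 0.78856655 - 25.4800 * 1.00000000 * 0.73509201 = 4.0104

Answer: Price = 4.0104


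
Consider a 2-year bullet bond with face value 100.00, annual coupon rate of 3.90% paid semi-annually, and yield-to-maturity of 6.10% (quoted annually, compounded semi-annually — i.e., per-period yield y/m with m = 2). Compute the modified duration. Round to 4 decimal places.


Answer: Modified duration = 1.8845

Derivation:
Coupon per period c = face * coupon_rate / m = 1.950000
Periods per year m = 2; per-period yield y/m = 0.030500
Number of cashflows N = 4
Cashflows (t years, CF_t, discount factor 1/(1+y/m)^(m*t), PV):
  t = 0.5000: CF_t = 1.950000, DF = 0.970403, PV = 1.892285
  t = 1.0000: CF_t = 1.950000, DF = 0.941681, PV = 1.836279
  t = 1.5000: CF_t = 1.950000, DF = 0.913810, PV = 1.781930
  t = 2.0000: CF_t = 101.950000, DF = 0.886764, PV = 90.405582
Price P = sum_t PV_t = 95.916076
First compute Macaulay numerator sum_t t * PV_t:
  t * PV_t at t = 0.5000: 0.946143
  t * PV_t at t = 1.0000: 1.836279
  t * PV_t at t = 1.5000: 2.672895
  t * PV_t at t = 2.0000: 180.811164
Macaulay duration D = 186.266480 / 95.916076 = 1.941974
Modified duration = D / (1 + y/m) = 1.941974 / (1 + 0.030500) = 1.884496


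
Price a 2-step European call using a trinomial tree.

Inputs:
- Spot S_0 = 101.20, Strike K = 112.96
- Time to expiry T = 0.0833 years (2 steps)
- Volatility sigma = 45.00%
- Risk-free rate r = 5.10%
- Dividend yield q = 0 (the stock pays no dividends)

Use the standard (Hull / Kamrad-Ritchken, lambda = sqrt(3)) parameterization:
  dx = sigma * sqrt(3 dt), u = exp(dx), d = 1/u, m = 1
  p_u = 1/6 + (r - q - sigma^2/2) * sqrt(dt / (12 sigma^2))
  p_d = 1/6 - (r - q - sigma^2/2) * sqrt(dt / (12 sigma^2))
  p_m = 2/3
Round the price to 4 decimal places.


Answer: Price = V(0,0) = 1.8763

Derivation:
dt = T/N = 0.041650; dx = sigma*sqrt(3*dt) = 0.159067
u = exp(dx) = 1.172417; d = 1/u = 0.852939
p_u = 0.160088, p_m = 0.666667, p_d = 0.173245
Discount per step: exp(-r*dt) = 0.997878
Stock lattice S(k, j) with j the centered position index:
  k=0: S(0,+0) = 101.2000
  k=1: S(1,-1) = 86.3174; S(1,+0) = 101.2000; S(1,+1) = 118.6486
  k=2: S(2,-2) = 73.6235; S(2,-1) = 86.3174; S(2,+0) = 101.2000; S(2,+1) = 118.6486; S(2,+2) = 139.1056
Terminal payoffs V(N, j) = max(S_T - K, 0):
  V(2,-2) = 0.000000; V(2,-1) = 0.000000; V(2,+0) = 0.000000; V(2,+1) = 5.688573; V(2,+2) = 26.145573
Backward induction: V(k, j) = exp(-r*dt) * [p_u * V(k+1, j+1) + p_m * V(k+1, j) + p_d * V(k+1, j-1)]
  V(1,-1) = exp(-r*dt) * [p_u*0.000000 + p_m*0.000000 + p_d*0.000000] = 0.000000
  V(1,+0) = exp(-r*dt) * [p_u*5.688573 + p_m*0.000000 + p_d*0.000000] = 0.908740
  V(1,+1) = exp(-r*dt) * [p_u*26.145573 + p_m*5.688573 + p_d*0.000000] = 7.961045
  V(0,+0) = exp(-r*dt) * [p_u*7.961045 + p_m*0.908740 + p_d*0.000000] = 1.876304


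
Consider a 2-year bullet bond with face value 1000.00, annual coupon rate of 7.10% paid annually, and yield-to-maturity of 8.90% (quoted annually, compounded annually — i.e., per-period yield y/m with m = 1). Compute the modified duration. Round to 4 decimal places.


Coupon per period c = face * coupon_rate / m = 71.000000
Periods per year m = 1; per-period yield y/m = 0.089000
Number of cashflows N = 2
Cashflows (t years, CF_t, discount factor 1/(1+y/m)^(m*t), PV):
  t = 1.0000: CF_t = 71.000000, DF = 0.918274, PV = 65.197429
  t = 2.0000: CF_t = 1071.000000, DF = 0.843226, PV = 903.095569
Price P = sum_t PV_t = 968.292998
First compute Macaulay numerator sum_t t * PV_t:
  t * PV_t at t = 1.0000: 65.197429
  t * PV_t at t = 2.0000: 1806.191138
Macaulay duration D = 1871.388566 / 968.292998 = 1.932668
Modified duration = D / (1 + y/m) = 1.932668 / (1 + 0.089000) = 1.774718

Answer: Modified duration = 1.7747


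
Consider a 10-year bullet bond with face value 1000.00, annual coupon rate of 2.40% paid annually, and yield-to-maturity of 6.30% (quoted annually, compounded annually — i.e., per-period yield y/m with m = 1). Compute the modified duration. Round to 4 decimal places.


Coupon per period c = face * coupon_rate / m = 24.000000
Periods per year m = 1; per-period yield y/m = 0.063000
Number of cashflows N = 10
Cashflows (t years, CF_t, discount factor 1/(1+y/m)^(m*t), PV):
  t = 1.0000: CF_t = 24.000000, DF = 0.940734, PV = 22.577611
  t = 2.0000: CF_t = 24.000000, DF = 0.884980, PV = 21.239521
  t = 3.0000: CF_t = 24.000000, DF = 0.832531, PV = 19.980734
  t = 4.0000: CF_t = 24.000000, DF = 0.783190, PV = 18.796552
  t = 5.0000: CF_t = 24.000000, DF = 0.736773, PV = 17.682551
  t = 6.0000: CF_t = 24.000000, DF = 0.693107, PV = 16.634573
  t = 7.0000: CF_t = 24.000000, DF = 0.652029, PV = 15.648705
  t = 8.0000: CF_t = 24.000000, DF = 0.613386, PV = 14.721265
  t = 9.0000: CF_t = 24.000000, DF = 0.577033, PV = 13.848791
  t = 10.0000: CF_t = 1024.000000, DF = 0.542834, PV = 555.862417
Price P = sum_t PV_t = 716.992719
First compute Macaulay numerator sum_t t * PV_t:
  t * PV_t at t = 1.0000: 22.577611
  t * PV_t at t = 2.0000: 42.479041
  t * PV_t at t = 3.0000: 59.942203
  t * PV_t at t = 4.0000: 75.186207
  t * PV_t at t = 5.0000: 88.412755
  t * PV_t at t = 6.0000: 99.807437
  t * PV_t at t = 7.0000: 109.540932
  t * PV_t at t = 8.0000: 117.770119
  t * PV_t at t = 9.0000: 124.639119
  t * PV_t at t = 10.0000: 5558.624169
Macaulay duration D = 6298.979593 / 716.992719 = 8.785277
Modified duration = D / (1 + y/m) = 8.785277 / (1 + 0.063000) = 8.264607

Answer: Modified duration = 8.2646


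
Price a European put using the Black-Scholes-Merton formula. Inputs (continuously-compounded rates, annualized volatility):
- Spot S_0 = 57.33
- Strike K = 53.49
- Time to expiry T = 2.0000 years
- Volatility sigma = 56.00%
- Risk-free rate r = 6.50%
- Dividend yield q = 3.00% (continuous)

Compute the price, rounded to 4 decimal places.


Answer: Price = 12.2580

Derivation:
d1 = (ln(S/K) + (r - q + 0.5*sigma^2) * T) / (sigma * sqrt(T)) = 0.57190964
d2 = d1 - sigma * sqrt(T) = -0.22004996
exp(-rT) = 0.87809543; exp(-qT) = 0.94176453
P = K * exp(-rT) * N(-d2) - S_0 * exp(-qT) * N(-d1)
N(-d1) = 0.28369160; N(-d2) = 0.58708388
P = 53.4900 * 0.87809543 * 0.58708388 - 57.3300 * 0.94176453 * 0.28369160 = 12.2580


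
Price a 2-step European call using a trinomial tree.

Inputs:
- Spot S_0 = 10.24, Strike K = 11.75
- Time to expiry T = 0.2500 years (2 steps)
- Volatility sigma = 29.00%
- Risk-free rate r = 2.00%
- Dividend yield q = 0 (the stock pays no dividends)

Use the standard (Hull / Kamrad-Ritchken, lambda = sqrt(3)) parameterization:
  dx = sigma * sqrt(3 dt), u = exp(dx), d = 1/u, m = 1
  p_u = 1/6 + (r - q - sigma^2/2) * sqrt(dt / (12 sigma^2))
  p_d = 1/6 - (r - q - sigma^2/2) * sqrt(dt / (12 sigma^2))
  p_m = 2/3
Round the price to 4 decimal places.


dt = T/N = 0.125000; dx = sigma*sqrt(3*dt) = 0.177588
u = exp(dx) = 1.194333; d = 1/u = 0.837287
p_u = 0.158906, p_m = 0.666667, p_d = 0.174427
Discount per step: exp(-r*dt) = 0.997503
Stock lattice S(k, j) with j the centered position index:
  k=0: S(0,+0) = 10.2400
  k=1: S(1,-1) = 8.5738; S(1,+0) = 10.2400; S(1,+1) = 12.2300
  k=2: S(2,-2) = 7.1788; S(2,-1) = 8.5738; S(2,+0) = 10.2400; S(2,+1) = 12.2300; S(2,+2) = 14.6067
Terminal payoffs V(N, j) = max(S_T - K, 0):
  V(2,-2) = 0.000000; V(2,-1) = 0.000000; V(2,+0) = 0.000000; V(2,+1) = 0.479972; V(2,+2) = 2.856661
Backward induction: V(k, j) = exp(-r*dt) * [p_u * V(k+1, j+1) + p_m * V(k+1, j) + p_d * V(k+1, j-1)]
  V(1,-1) = exp(-r*dt) * [p_u*0.000000 + p_m*0.000000 + p_d*0.000000] = 0.000000
  V(1,+0) = exp(-r*dt) * [p_u*0.479972 + p_m*0.000000 + p_d*0.000000] = 0.076080
  V(1,+1) = exp(-r*dt) * [p_u*2.856661 + p_m*0.479972 + p_d*0.000000] = 0.771990
  V(0,+0) = exp(-r*dt) * [p_u*0.771990 + p_m*0.076080 + p_d*0.000000] = 0.172961

Answer: Price = V(0,0) = 0.1730


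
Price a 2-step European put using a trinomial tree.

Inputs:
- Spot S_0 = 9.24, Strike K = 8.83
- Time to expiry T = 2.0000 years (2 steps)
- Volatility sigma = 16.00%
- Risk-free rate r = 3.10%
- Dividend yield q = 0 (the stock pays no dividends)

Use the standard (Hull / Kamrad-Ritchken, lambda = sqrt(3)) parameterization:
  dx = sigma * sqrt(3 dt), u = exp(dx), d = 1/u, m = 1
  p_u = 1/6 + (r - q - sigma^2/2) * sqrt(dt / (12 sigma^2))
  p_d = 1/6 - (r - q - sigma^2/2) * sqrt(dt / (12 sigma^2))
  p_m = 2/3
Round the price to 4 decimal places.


dt = T/N = 1.000000; dx = sigma*sqrt(3*dt) = 0.277128
u = exp(dx) = 1.319335; d = 1/u = 0.757957
p_u = 0.199503, p_m = 0.666667, p_d = 0.133830
Discount per step: exp(-r*dt) = 0.969476
Stock lattice S(k, j) with j the centered position index:
  k=0: S(0,+0) = 9.2400
  k=1: S(1,-1) = 7.0035; S(1,+0) = 9.2400; S(1,+1) = 12.1907
  k=2: S(2,-2) = 5.3084; S(2,-1) = 7.0035; S(2,+0) = 9.2400; S(2,+1) = 12.1907; S(2,+2) = 16.0836
Terminal payoffs V(N, j) = max(K - S_T, 0):
  V(2,-2) = 3.521626; V(2,-1) = 1.826474; V(2,+0) = 0.000000; V(2,+1) = 0.000000; V(2,+2) = 0.000000
Backward induction: V(k, j) = exp(-r*dt) * [p_u * V(k+1, j+1) + p_m * V(k+1, j) + p_d * V(k+1, j-1)]
  V(1,-1) = exp(-r*dt) * [p_u*0.000000 + p_m*1.826474 + p_d*3.521626] = 1.637394
  V(1,+0) = exp(-r*dt) * [p_u*0.000000 + p_m*0.000000 + p_d*1.826474] = 0.236975
  V(1,+1) = exp(-r*dt) * [p_u*0.000000 + p_m*0.000000 + p_d*0.000000] = 0.000000
  V(0,+0) = exp(-r*dt) * [p_u*0.000000 + p_m*0.236975 + p_d*1.637394] = 0.365605

Answer: Price = V(0,0) = 0.3656


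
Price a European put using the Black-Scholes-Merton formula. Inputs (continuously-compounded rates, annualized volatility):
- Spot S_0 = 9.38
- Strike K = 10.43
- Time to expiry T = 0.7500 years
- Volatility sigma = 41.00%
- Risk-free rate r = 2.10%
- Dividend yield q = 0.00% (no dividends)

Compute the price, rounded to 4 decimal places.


Answer: Price = 1.8718

Derivation:
d1 = (ln(S/K) + (r - q + 0.5*sigma^2) * T) / (sigma * sqrt(T)) = -0.07693969
d2 = d1 - sigma * sqrt(T) = -0.43201010
exp(-rT) = 0.98437338; exp(-qT) = 1.00000000
P = K * exp(-rT) * N(-d2) - S_0 * exp(-qT) * N(-d1)
N(-d1) = 0.53066424; N(-d2) = 0.66713296
P = 10.4300 * 0.98437338 * 0.66713296 - 9.3800 * 1.00000000 * 0.53066424 = 1.8718


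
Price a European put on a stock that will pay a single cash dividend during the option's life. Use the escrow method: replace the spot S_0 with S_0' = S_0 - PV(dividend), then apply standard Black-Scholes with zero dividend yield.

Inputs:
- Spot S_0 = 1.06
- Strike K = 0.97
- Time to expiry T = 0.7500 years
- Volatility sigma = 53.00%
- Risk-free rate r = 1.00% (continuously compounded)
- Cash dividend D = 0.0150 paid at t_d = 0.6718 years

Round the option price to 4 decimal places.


Answer: Price = 0.1439

Derivation:
PV(D) = D * exp(-r * t_d) = 0.0150 * 0.99330452 = 0.01489957
S_0' = S_0 - PV(D) = 1.0600 - 0.01489957 = 1.04510043
d1 = (ln(S_0'/K) + (r + sigma^2/2)*T) / (sigma*sqrt(T)) = 0.40830580
d2 = d1 - sigma*sqrt(T) = -0.05068766
exp(-rT) = 0.99252805
N(-d1) = 0.34152459; N(-d2) = 0.52021279
P = K * exp(-rT) * N(-d2) - S_0' * N(-d1) = 0.9700 * 0.99252805 * 0.52021279 - 1.04510043 * 0.34152459 = 0.1439


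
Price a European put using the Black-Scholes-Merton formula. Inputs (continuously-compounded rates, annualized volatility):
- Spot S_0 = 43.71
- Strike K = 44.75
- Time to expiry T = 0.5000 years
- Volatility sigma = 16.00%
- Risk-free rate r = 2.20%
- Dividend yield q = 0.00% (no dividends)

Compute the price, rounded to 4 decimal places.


Answer: Price = 2.2716

Derivation:
d1 = (ln(S/K) + (r - q + 0.5*sigma^2) * T) / (sigma * sqrt(T)) = -0.05404537
d2 = d1 - sigma * sqrt(T) = -0.16718246
exp(-rT) = 0.98906028; exp(-qT) = 1.00000000
P = K * exp(-rT) * N(-d2) - S_0 * exp(-qT) * N(-d1)
N(-d1) = 0.52155049; N(-d2) = 0.56638676
P = 44.7500 * 0.98906028 * 0.56638676 - 43.7100 * 1.00000000 * 0.52155049 = 2.2716


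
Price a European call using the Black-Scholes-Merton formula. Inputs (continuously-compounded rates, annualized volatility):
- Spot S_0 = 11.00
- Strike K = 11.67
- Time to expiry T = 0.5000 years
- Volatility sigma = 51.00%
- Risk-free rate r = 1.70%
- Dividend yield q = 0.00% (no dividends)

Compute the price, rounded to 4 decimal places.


d1 = (ln(S/K) + (r - q + 0.5*sigma^2) * T) / (sigma * sqrt(T)) = 0.03992748
d2 = d1 - sigma * sqrt(T) = -0.32069698
exp(-rT) = 0.99153602; exp(-qT) = 1.00000000
C = S_0 * exp(-qT) * N(d1) - K * exp(-rT) * N(d2)
N(d1) = 0.51592453; N(d2) = 0.37422002
C = 11.0000 * 1.00000000 * 0.51592453 - 11.6700 * 0.99153602 * 0.37422002 = 1.3450

Answer: Price = 1.3450


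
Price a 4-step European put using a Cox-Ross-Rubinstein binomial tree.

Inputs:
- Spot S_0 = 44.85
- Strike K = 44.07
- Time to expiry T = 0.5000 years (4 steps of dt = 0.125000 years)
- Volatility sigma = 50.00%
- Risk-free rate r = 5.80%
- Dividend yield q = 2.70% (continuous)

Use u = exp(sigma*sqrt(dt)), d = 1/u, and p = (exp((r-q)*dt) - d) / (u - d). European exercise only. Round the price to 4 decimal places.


Answer: Price = V(0,0) = 5.1809

Derivation:
dt = T/N = 0.125000
u = exp(sigma*sqrt(dt)) = 1.193365; d = 1/u = 0.837967
p = (exp((r-q)*dt) - d) / (u - d) = 0.466845
Discount per step: exp(-r*dt) = 0.992776
Stock lattice S(k, i) with i counting down-moves:
  k=0: S(0,0) = 44.8500
  k=1: S(1,0) = 53.5224; S(1,1) = 37.5828
  k=2: S(2,0) = 63.8717; S(2,1) = 44.8500; S(2,2) = 31.4932
  k=3: S(3,0) = 76.2223; S(3,1) = 53.5224; S(3,2) = 37.5828; S(3,3) = 26.3902
  k=4: S(4,0) = 90.9610; S(4,1) = 63.8717; S(4,2) = 44.8500; S(4,3) = 31.4932; S(4,4) = 22.1141
Terminal payoffs V(N, i) = max(K - S_T, 0):
  V(4,0) = 0.000000; V(4,1) = 0.000000; V(4,2) = 0.000000; V(4,3) = 12.576846; V(4,4) = 21.955869
Backward induction: V(k, i) = exp(-r*dt) * [p * V(k+1, i) + (1-p) * V(k+1, i+1)].
  V(3,0) = exp(-r*dt) * [p*0.000000 + (1-p)*0.000000] = 0.000000
  V(3,1) = exp(-r*dt) * [p*0.000000 + (1-p)*0.000000] = 0.000000
  V(3,2) = exp(-r*dt) * [p*0.000000 + (1-p)*12.576846] = 6.656970
  V(3,3) = exp(-r*dt) * [p*12.576846 + (1-p)*21.955869] = 17.450344
  V(2,0) = exp(-r*dt) * [p*0.000000 + (1-p)*0.000000] = 0.000000
  V(2,1) = exp(-r*dt) * [p*0.000000 + (1-p)*6.656970] = 3.523558
  V(2,2) = exp(-r*dt) * [p*6.656970 + (1-p)*17.450344] = 12.321854
  V(1,0) = exp(-r*dt) * [p*0.000000 + (1-p)*3.523558] = 1.865032
  V(1,1) = exp(-r*dt) * [p*3.523558 + (1-p)*12.321854] = 8.155074
  V(0,0) = exp(-r*dt) * [p*1.865032 + (1-p)*8.155074] = 5.180902


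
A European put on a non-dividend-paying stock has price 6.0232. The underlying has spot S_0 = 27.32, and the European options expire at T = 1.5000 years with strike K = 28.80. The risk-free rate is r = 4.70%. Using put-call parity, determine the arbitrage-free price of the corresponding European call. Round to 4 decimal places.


Put-call parity: C - P = S_0 * exp(-qT) - K * exp(-rT).
S_0 * exp(-qT) = 27.3200 * 1.00000000 = 27.32000000
K * exp(-rT) = 28.8000 * 0.93192774 = 26.83951890
C = P + S*exp(-qT) - K*exp(-rT)
C = 6.0232 + 27.32000000 - 26.83951890 = 6.5037

Answer: Call price = 6.5037


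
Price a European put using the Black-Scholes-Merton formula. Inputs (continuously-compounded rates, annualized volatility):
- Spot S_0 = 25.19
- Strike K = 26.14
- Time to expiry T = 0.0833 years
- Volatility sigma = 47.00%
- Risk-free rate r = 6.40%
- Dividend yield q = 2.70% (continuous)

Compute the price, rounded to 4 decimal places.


d1 = (ln(S/K) + (r - q + 0.5*sigma^2) * T) / (sigma * sqrt(T)) = -0.18235902
d2 = d1 - sigma * sqrt(T) = -0.31800919
exp(-rT) = 0.99468299; exp(-qT) = 0.99775343
P = K * exp(-rT) * N(-d2) - S_0 * exp(-qT) * N(-d1)
N(-d1) = 0.57234951; N(-d2) = 0.62476102
P = 26.1400 * 0.99468299 * 0.62476102 - 25.1900 * 0.99775343 * 0.57234951 = 1.8593

Answer: Price = 1.8593


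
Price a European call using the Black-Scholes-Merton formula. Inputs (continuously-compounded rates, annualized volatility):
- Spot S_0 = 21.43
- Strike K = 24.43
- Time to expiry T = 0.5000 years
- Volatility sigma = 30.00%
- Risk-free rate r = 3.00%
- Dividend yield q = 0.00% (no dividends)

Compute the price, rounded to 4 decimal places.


Answer: Price = 0.8824

Derivation:
d1 = (ln(S/K) + (r - q + 0.5*sigma^2) * T) / (sigma * sqrt(T)) = -0.44085787
d2 = d1 - sigma * sqrt(T) = -0.65298990
exp(-rT) = 0.98511194; exp(-qT) = 1.00000000
C = S_0 * exp(-qT) * N(d1) - K * exp(-rT) * N(d2)
N(d1) = 0.32965795; N(d2) = 0.25688140
C = 21.4300 * 1.00000000 * 0.32965795 - 24.4300 * 0.98511194 * 0.25688140 = 0.8824


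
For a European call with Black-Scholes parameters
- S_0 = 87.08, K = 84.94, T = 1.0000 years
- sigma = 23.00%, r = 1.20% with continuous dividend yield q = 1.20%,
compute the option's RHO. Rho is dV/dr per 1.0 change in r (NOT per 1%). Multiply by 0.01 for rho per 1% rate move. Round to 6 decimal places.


d1 = 0.2231830934; d2 = -0.0068169066
phi(d1) = 0.3891291911; exp(-qT) = 0.9880717129; exp(-rT) = 0.9880717129
N(d2) = 0.4972804688
Rho = K*T*exp(-rT)*N(d2) = 84.9400 * 1.0000 * 0.9880717129 * 0.4972804688 = 41.735164

Answer: Rho = 41.735164


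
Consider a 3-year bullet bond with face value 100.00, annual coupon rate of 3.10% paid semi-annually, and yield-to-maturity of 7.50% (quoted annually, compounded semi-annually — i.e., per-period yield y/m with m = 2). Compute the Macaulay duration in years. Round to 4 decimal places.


Answer: Macaulay duration = 2.8792 years

Derivation:
Coupon per period c = face * coupon_rate / m = 1.550000
Periods per year m = 2; per-period yield y/m = 0.037500
Number of cashflows N = 6
Cashflows (t years, CF_t, discount factor 1/(1+y/m)^(m*t), PV):
  t = 0.5000: CF_t = 1.550000, DF = 0.963855, PV = 1.493976
  t = 1.0000: CF_t = 1.550000, DF = 0.929017, PV = 1.439977
  t = 1.5000: CF_t = 1.550000, DF = 0.895438, PV = 1.387929
  t = 2.0000: CF_t = 1.550000, DF = 0.863073, PV = 1.337763
  t = 2.5000: CF_t = 1.550000, DF = 0.831878, PV = 1.289410
  t = 3.0000: CF_t = 101.550000, DF = 0.801810, PV = 81.423787
Price P = sum_t PV_t = 88.372842
Macaulay numerator sum_t t * PV_t:
  t * PV_t at t = 0.5000: 0.746988
  t * PV_t at t = 1.0000: 1.439977
  t * PV_t at t = 1.5000: 2.081894
  t * PV_t at t = 2.0000: 2.675527
  t * PV_t at t = 2.5000: 3.223526
  t * PV_t at t = 3.0000: 244.271360
Macaulay duration D = (sum_t t * PV_t) / P = 254.439271 / 88.372842 = 2.879157


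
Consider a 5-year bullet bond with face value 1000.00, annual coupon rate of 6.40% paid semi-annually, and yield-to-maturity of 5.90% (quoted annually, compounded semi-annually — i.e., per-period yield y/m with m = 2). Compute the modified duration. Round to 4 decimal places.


Answer: Modified duration = 4.2400

Derivation:
Coupon per period c = face * coupon_rate / m = 32.000000
Periods per year m = 2; per-period yield y/m = 0.029500
Number of cashflows N = 10
Cashflows (t years, CF_t, discount factor 1/(1+y/m)^(m*t), PV):
  t = 0.5000: CF_t = 32.000000, DF = 0.971345, PV = 31.083050
  t = 1.0000: CF_t = 32.000000, DF = 0.943512, PV = 30.192375
  t = 1.5000: CF_t = 32.000000, DF = 0.916476, PV = 29.327222
  t = 2.0000: CF_t = 32.000000, DF = 0.890214, PV = 28.486860
  t = 2.5000: CF_t = 32.000000, DF = 0.864706, PV = 27.670578
  t = 3.0000: CF_t = 32.000000, DF = 0.839928, PV = 26.877686
  t = 3.5000: CF_t = 32.000000, DF = 0.815860, PV = 26.107514
  t = 4.0000: CF_t = 32.000000, DF = 0.792482, PV = 25.359411
  t = 4.5000: CF_t = 32.000000, DF = 0.769773, PV = 24.632745
  t = 5.0000: CF_t = 1032.000000, DF = 0.747716, PV = 771.642586
Price P = sum_t PV_t = 1021.380027
First compute Macaulay numerator sum_t t * PV_t:
  t * PV_t at t = 0.5000: 15.541525
  t * PV_t at t = 1.0000: 30.192375
  t * PV_t at t = 1.5000: 43.990833
  t * PV_t at t = 2.0000: 56.973719
  t * PV_t at t = 2.5000: 69.176444
  t * PV_t at t = 3.0000: 80.633057
  t * PV_t at t = 3.5000: 91.376299
  t * PV_t at t = 4.0000: 101.437646
  t * PV_t at t = 4.5000: 110.847355
  t * PV_t at t = 5.0000: 3858.212929
Macaulay duration D = 4458.382183 / 1021.380027 = 4.365057
Modified duration = D / (1 + y/m) = 4.365057 / (1 + 0.029500) = 4.239978


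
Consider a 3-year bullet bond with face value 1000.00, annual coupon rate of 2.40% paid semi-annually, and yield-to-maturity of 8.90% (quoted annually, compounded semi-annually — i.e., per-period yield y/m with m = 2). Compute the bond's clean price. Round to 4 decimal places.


Coupon per period c = face * coupon_rate / m = 12.000000
Periods per year m = 2; per-period yield y/m = 0.044500
Number of cashflows N = 6
Cashflows (t years, CF_t, discount factor 1/(1+y/m)^(m*t), PV):
  t = 0.5000: CF_t = 12.000000, DF = 0.957396, PV = 11.488751
  t = 1.0000: CF_t = 12.000000, DF = 0.916607, PV = 10.999283
  t = 1.5000: CF_t = 12.000000, DF = 0.877556, PV = 10.530668
  t = 2.0000: CF_t = 12.000000, DF = 0.840168, PV = 10.082018
  t = 2.5000: CF_t = 12.000000, DF = 0.804374, PV = 9.652483
  t = 3.0000: CF_t = 1012.000000, DF = 0.770104, PV = 779.345167
Price P = sum_t PV_t = 832.098369

Answer: Price = 832.0984


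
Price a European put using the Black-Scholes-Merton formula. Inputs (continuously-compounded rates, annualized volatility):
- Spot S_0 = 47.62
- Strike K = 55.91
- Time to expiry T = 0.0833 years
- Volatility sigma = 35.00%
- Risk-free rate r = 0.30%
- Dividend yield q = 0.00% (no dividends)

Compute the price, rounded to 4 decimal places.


Answer: Price = 8.4010

Derivation:
d1 = (ln(S/K) + (r - q + 0.5*sigma^2) * T) / (sigma * sqrt(T)) = -1.53577903
d2 = d1 - sigma * sqrt(T) = -1.63679511
exp(-rT) = 0.99975013; exp(-qT) = 1.00000000
P = K * exp(-rT) * N(-d2) - S_0 * exp(-qT) * N(-d1)
N(-d1) = 0.93770371; N(-d2) = 0.94916336
P = 55.9100 * 0.99975013 * 0.94916336 - 47.6200 * 1.00000000 * 0.93770371 = 8.4010


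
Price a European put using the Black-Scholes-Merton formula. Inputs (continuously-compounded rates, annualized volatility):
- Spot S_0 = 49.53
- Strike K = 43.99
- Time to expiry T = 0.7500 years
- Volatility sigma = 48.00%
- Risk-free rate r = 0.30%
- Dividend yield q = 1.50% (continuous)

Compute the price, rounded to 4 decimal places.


d1 = (ln(S/K) + (r - q + 0.5*sigma^2) * T) / (sigma * sqrt(T)) = 0.47154172
d2 = d1 - sigma * sqrt(T) = 0.05584952
exp(-rT) = 0.99775253; exp(-qT) = 0.98881304
P = K * exp(-rT) * N(-d2) - S_0 * exp(-qT) * N(-d1)
N(-d1) = 0.31862697; N(-d2) = 0.47773084
P = 43.9900 * 0.99775253 * 0.47773084 - 49.5300 * 0.98881304 * 0.31862697 = 5.3631

Answer: Price = 5.3631


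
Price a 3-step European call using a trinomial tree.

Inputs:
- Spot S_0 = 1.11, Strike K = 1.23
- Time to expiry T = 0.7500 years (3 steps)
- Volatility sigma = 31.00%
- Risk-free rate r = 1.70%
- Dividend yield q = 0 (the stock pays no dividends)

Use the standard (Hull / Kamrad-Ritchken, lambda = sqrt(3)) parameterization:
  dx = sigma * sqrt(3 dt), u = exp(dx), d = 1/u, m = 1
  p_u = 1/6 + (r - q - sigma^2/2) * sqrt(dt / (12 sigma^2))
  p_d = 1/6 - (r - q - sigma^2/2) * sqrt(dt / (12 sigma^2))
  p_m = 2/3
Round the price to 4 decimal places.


Answer: Price = V(0,0) = 0.0822

Derivation:
dt = T/N = 0.250000; dx = sigma*sqrt(3*dt) = 0.268468
u = exp(dx) = 1.307959; d = 1/u = 0.764550
p_u = 0.152210, p_m = 0.666667, p_d = 0.181124
Discount per step: exp(-r*dt) = 0.995759
Stock lattice S(k, j) with j the centered position index:
  k=0: S(0,+0) = 1.1100
  k=1: S(1,-1) = 0.8487; S(1,+0) = 1.1100; S(1,+1) = 1.4518
  k=2: S(2,-2) = 0.6488; S(2,-1) = 0.8487; S(2,+0) = 1.1100; S(2,+1) = 1.4518; S(2,+2) = 1.8989
  k=3: S(3,-3) = 0.4961; S(3,-2) = 0.6488; S(3,-1) = 0.8487; S(3,+0) = 1.1100; S(3,+1) = 1.4518; S(3,+2) = 1.8989; S(3,+3) = 2.4837
Terminal payoffs V(N, j) = max(S_T - K, 0):
  V(3,-3) = 0.000000; V(3,-2) = 0.000000; V(3,-1) = 0.000000; V(3,+0) = 0.000000; V(3,+1) = 0.221834; V(3,+2) = 0.668940; V(3,+3) = 1.253735
Backward induction: V(k, j) = exp(-r*dt) * [p_u * V(k+1, j+1) + p_m * V(k+1, j) + p_d * V(k+1, j-1)]
  V(2,-2) = exp(-r*dt) * [p_u*0.000000 + p_m*0.000000 + p_d*0.000000] = 0.000000
  V(2,-1) = exp(-r*dt) * [p_u*0.000000 + p_m*0.000000 + p_d*0.000000] = 0.000000
  V(2,+0) = exp(-r*dt) * [p_u*0.221834 + p_m*0.000000 + p_d*0.000000] = 0.033622
  V(2,+1) = exp(-r*dt) * [p_u*0.668940 + p_m*0.221834 + p_d*0.000000] = 0.248650
  V(2,+2) = exp(-r*dt) * [p_u*1.253735 + p_m*0.668940 + p_d*0.221834] = 0.674099
  V(1,-1) = exp(-r*dt) * [p_u*0.033622 + p_m*0.000000 + p_d*0.000000] = 0.005096
  V(1,+0) = exp(-r*dt) * [p_u*0.248650 + p_m*0.033622 + p_d*0.000000] = 0.060006
  V(1,+1) = exp(-r*dt) * [p_u*0.674099 + p_m*0.248650 + p_d*0.033622] = 0.273297
  V(0,+0) = exp(-r*dt) * [p_u*0.273297 + p_m*0.060006 + p_d*0.005096] = 0.082175


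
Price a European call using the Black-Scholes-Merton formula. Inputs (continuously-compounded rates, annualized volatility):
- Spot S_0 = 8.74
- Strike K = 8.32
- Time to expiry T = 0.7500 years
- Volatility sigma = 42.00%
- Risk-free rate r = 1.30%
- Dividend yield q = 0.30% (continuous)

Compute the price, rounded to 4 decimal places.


d1 = (ln(S/K) + (r - q + 0.5*sigma^2) * T) / (sigma * sqrt(T)) = 0.33788169
d2 = d1 - sigma * sqrt(T) = -0.02584898
exp(-rT) = 0.99029738; exp(-qT) = 0.99775253
C = S_0 * exp(-qT) * N(d1) - K * exp(-rT) * N(d2)
N(d1) = 0.63227383; N(d2) = 0.48968890
C = 8.7400 * 0.99775253 * 0.63227383 - 8.3200 * 0.99029738 * 0.48968890 = 1.4790

Answer: Price = 1.4790
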